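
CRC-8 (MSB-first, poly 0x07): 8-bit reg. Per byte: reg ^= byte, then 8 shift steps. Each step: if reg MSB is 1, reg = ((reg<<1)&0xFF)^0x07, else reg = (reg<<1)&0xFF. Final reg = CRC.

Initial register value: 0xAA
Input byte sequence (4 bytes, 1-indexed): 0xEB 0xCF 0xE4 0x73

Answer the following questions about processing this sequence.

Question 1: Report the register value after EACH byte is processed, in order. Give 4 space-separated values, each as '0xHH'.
0xC0 0x2D 0x71 0x0E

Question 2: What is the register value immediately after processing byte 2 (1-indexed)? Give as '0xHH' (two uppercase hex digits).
Answer: 0x2D

Derivation:
After byte 1 (0xEB): reg=0xC0
After byte 2 (0xCF): reg=0x2D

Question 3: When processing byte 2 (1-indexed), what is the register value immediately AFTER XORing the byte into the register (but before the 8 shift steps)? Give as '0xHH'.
Answer: 0x0F

Derivation:
Register before byte 2: 0xC0
Byte 2: 0xCF
0xC0 XOR 0xCF = 0x0F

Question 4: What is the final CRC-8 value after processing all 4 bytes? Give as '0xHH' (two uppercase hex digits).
After byte 1 (0xEB): reg=0xC0
After byte 2 (0xCF): reg=0x2D
After byte 3 (0xE4): reg=0x71
After byte 4 (0x73): reg=0x0E

Answer: 0x0E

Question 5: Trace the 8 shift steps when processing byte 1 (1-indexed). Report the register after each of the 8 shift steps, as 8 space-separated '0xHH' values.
Answer: 0x82 0x03 0x06 0x0C 0x18 0x30 0x60 0xC0

Derivation:
Register before byte 1: 0xAA
After XOR with byte 0xEB: 0x41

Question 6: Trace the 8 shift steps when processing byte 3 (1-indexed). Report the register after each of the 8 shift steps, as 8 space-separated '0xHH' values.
After byte 1 (0xEB): reg=0xC0
After byte 2 (0xCF): reg=0x2D
Register before byte 3: 0x2D
After XOR with byte 0xE4: 0xC9

Answer: 0x95 0x2D 0x5A 0xB4 0x6F 0xDE 0xBB 0x71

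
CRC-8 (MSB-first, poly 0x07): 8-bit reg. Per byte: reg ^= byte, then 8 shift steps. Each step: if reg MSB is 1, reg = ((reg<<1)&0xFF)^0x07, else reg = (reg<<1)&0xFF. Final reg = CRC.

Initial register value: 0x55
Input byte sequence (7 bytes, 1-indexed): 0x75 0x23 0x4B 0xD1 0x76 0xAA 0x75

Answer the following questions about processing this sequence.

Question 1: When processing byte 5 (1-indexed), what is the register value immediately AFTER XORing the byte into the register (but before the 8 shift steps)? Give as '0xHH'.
Answer: 0xB3

Derivation:
Register before byte 5: 0xC5
Byte 5: 0x76
0xC5 XOR 0x76 = 0xB3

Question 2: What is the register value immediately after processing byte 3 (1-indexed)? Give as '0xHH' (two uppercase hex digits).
After byte 1 (0x75): reg=0xE0
After byte 2 (0x23): reg=0x47
After byte 3 (0x4B): reg=0x24

Answer: 0x24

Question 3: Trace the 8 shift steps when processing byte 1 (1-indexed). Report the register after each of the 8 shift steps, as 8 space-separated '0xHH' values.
Register before byte 1: 0x55
After XOR with byte 0x75: 0x20

Answer: 0x40 0x80 0x07 0x0E 0x1C 0x38 0x70 0xE0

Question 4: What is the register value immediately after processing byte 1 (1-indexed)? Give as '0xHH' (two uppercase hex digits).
After byte 1 (0x75): reg=0xE0

Answer: 0xE0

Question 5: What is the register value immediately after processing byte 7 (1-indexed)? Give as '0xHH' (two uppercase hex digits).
Answer: 0x81

Derivation:
After byte 1 (0x75): reg=0xE0
After byte 2 (0x23): reg=0x47
After byte 3 (0x4B): reg=0x24
After byte 4 (0xD1): reg=0xC5
After byte 5 (0x76): reg=0x10
After byte 6 (0xAA): reg=0x2F
After byte 7 (0x75): reg=0x81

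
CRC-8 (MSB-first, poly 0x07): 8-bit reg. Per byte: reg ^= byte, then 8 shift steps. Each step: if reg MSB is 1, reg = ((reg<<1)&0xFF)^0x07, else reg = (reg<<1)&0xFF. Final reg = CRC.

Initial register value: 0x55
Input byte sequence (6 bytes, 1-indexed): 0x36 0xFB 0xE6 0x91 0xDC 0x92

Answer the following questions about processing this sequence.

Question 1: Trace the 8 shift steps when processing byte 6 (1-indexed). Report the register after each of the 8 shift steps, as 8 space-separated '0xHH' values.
After byte 1 (0x36): reg=0x2E
After byte 2 (0xFB): reg=0x25
After byte 3 (0xE6): reg=0x47
After byte 4 (0x91): reg=0x2C
After byte 5 (0xDC): reg=0xDE
Register before byte 6: 0xDE
After XOR with byte 0x92: 0x4C

Answer: 0x98 0x37 0x6E 0xDC 0xBF 0x79 0xF2 0xE3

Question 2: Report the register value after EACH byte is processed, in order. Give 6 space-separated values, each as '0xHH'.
0x2E 0x25 0x47 0x2C 0xDE 0xE3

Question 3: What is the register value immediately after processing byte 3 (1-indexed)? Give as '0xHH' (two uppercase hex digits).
After byte 1 (0x36): reg=0x2E
After byte 2 (0xFB): reg=0x25
After byte 3 (0xE6): reg=0x47

Answer: 0x47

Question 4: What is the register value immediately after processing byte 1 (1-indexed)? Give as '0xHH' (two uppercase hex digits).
Answer: 0x2E

Derivation:
After byte 1 (0x36): reg=0x2E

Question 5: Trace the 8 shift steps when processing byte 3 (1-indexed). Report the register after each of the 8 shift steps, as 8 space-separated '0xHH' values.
Answer: 0x81 0x05 0x0A 0x14 0x28 0x50 0xA0 0x47

Derivation:
After byte 1 (0x36): reg=0x2E
After byte 2 (0xFB): reg=0x25
Register before byte 3: 0x25
After XOR with byte 0xE6: 0xC3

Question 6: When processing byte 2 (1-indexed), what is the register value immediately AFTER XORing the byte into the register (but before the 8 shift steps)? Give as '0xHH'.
Answer: 0xD5

Derivation:
Register before byte 2: 0x2E
Byte 2: 0xFB
0x2E XOR 0xFB = 0xD5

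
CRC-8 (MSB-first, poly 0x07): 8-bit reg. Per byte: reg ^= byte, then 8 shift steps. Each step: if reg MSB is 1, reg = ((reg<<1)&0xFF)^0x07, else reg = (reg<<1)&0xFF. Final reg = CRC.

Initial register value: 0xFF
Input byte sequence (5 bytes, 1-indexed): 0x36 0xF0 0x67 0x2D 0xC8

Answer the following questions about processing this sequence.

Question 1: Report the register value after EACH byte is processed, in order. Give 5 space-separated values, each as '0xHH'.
0x71 0x8E 0x91 0x3D 0xC5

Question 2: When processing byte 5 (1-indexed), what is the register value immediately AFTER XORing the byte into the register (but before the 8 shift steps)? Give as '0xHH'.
Answer: 0xF5

Derivation:
Register before byte 5: 0x3D
Byte 5: 0xC8
0x3D XOR 0xC8 = 0xF5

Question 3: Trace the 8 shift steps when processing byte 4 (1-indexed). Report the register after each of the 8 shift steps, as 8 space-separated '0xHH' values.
After byte 1 (0x36): reg=0x71
After byte 2 (0xF0): reg=0x8E
After byte 3 (0x67): reg=0x91
Register before byte 4: 0x91
After XOR with byte 0x2D: 0xBC

Answer: 0x7F 0xFE 0xFB 0xF1 0xE5 0xCD 0x9D 0x3D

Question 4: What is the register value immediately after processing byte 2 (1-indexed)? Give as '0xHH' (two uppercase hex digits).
After byte 1 (0x36): reg=0x71
After byte 2 (0xF0): reg=0x8E

Answer: 0x8E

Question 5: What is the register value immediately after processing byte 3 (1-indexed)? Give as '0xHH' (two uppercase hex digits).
Answer: 0x91

Derivation:
After byte 1 (0x36): reg=0x71
After byte 2 (0xF0): reg=0x8E
After byte 3 (0x67): reg=0x91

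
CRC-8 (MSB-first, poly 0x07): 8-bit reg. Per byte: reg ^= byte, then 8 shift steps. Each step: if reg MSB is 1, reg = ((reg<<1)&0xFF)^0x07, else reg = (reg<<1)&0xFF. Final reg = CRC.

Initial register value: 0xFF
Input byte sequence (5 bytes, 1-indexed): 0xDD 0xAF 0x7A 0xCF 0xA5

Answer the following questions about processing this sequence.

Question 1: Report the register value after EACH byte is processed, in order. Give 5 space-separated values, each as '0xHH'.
0xEE 0xC0 0x2F 0xAE 0x31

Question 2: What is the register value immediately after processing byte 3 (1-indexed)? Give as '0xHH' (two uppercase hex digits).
After byte 1 (0xDD): reg=0xEE
After byte 2 (0xAF): reg=0xC0
After byte 3 (0x7A): reg=0x2F

Answer: 0x2F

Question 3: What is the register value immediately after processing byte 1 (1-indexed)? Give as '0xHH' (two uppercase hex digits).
Answer: 0xEE

Derivation:
After byte 1 (0xDD): reg=0xEE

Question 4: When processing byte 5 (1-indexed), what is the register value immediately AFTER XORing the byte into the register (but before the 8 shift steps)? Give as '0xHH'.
Answer: 0x0B

Derivation:
Register before byte 5: 0xAE
Byte 5: 0xA5
0xAE XOR 0xA5 = 0x0B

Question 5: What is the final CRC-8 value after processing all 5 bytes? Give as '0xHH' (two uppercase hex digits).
Answer: 0x31

Derivation:
After byte 1 (0xDD): reg=0xEE
After byte 2 (0xAF): reg=0xC0
After byte 3 (0x7A): reg=0x2F
After byte 4 (0xCF): reg=0xAE
After byte 5 (0xA5): reg=0x31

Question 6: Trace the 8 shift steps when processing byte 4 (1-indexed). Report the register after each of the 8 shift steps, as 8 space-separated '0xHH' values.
After byte 1 (0xDD): reg=0xEE
After byte 2 (0xAF): reg=0xC0
After byte 3 (0x7A): reg=0x2F
Register before byte 4: 0x2F
After XOR with byte 0xCF: 0xE0

Answer: 0xC7 0x89 0x15 0x2A 0x54 0xA8 0x57 0xAE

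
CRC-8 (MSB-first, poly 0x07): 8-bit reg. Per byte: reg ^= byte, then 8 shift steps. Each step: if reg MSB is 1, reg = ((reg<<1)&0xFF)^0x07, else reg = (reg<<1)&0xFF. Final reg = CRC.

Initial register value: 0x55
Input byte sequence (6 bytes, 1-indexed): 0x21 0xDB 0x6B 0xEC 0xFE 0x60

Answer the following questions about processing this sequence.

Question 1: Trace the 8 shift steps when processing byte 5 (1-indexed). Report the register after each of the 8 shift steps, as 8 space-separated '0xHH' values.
Answer: 0x79 0xF2 0xE3 0xC1 0x85 0x0D 0x1A 0x34

Derivation:
After byte 1 (0x21): reg=0x4B
After byte 2 (0xDB): reg=0xF9
After byte 3 (0x6B): reg=0xF7
After byte 4 (0xEC): reg=0x41
Register before byte 5: 0x41
After XOR with byte 0xFE: 0xBF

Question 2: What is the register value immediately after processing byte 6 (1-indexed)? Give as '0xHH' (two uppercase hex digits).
After byte 1 (0x21): reg=0x4B
After byte 2 (0xDB): reg=0xF9
After byte 3 (0x6B): reg=0xF7
After byte 4 (0xEC): reg=0x41
After byte 5 (0xFE): reg=0x34
After byte 6 (0x60): reg=0xAB

Answer: 0xAB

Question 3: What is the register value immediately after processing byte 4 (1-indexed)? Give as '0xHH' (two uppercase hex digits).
After byte 1 (0x21): reg=0x4B
After byte 2 (0xDB): reg=0xF9
After byte 3 (0x6B): reg=0xF7
After byte 4 (0xEC): reg=0x41

Answer: 0x41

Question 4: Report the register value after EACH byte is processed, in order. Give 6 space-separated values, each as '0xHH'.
0x4B 0xF9 0xF7 0x41 0x34 0xAB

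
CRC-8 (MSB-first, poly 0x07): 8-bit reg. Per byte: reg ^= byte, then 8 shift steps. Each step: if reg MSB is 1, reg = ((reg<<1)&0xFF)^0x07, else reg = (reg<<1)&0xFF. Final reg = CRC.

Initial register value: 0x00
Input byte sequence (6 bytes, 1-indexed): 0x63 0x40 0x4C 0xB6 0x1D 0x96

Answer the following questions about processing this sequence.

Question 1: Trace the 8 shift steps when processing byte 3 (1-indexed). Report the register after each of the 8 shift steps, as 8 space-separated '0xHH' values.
After byte 1 (0x63): reg=0x2E
After byte 2 (0x40): reg=0x0D
Register before byte 3: 0x0D
After XOR with byte 0x4C: 0x41

Answer: 0x82 0x03 0x06 0x0C 0x18 0x30 0x60 0xC0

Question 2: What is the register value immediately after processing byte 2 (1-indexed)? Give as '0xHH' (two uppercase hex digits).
Answer: 0x0D

Derivation:
After byte 1 (0x63): reg=0x2E
After byte 2 (0x40): reg=0x0D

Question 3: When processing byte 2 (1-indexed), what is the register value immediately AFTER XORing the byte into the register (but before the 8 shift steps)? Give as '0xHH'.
Answer: 0x6E

Derivation:
Register before byte 2: 0x2E
Byte 2: 0x40
0x2E XOR 0x40 = 0x6E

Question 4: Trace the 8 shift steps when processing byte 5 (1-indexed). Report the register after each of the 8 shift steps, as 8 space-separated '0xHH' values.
After byte 1 (0x63): reg=0x2E
After byte 2 (0x40): reg=0x0D
After byte 3 (0x4C): reg=0xC0
After byte 4 (0xB6): reg=0x45
Register before byte 5: 0x45
After XOR with byte 0x1D: 0x58

Answer: 0xB0 0x67 0xCE 0x9B 0x31 0x62 0xC4 0x8F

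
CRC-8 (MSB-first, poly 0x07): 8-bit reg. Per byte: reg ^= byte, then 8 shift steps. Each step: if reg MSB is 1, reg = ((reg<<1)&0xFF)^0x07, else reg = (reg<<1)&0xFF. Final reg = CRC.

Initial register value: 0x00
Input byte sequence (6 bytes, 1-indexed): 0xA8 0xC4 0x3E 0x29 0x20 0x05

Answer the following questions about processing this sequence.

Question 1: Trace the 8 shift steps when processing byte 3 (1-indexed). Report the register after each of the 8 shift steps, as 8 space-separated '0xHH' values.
Answer: 0xBF 0x79 0xF2 0xE3 0xC1 0x85 0x0D 0x1A

Derivation:
After byte 1 (0xA8): reg=0x51
After byte 2 (0xC4): reg=0xE2
Register before byte 3: 0xE2
After XOR with byte 0x3E: 0xDC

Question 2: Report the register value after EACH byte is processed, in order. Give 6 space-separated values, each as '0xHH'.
0x51 0xE2 0x1A 0x99 0x26 0xE9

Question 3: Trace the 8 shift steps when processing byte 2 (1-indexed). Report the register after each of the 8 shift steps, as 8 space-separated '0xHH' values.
After byte 1 (0xA8): reg=0x51
Register before byte 2: 0x51
After XOR with byte 0xC4: 0x95

Answer: 0x2D 0x5A 0xB4 0x6F 0xDE 0xBB 0x71 0xE2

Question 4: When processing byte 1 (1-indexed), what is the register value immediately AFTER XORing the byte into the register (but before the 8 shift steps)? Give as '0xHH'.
Answer: 0xA8

Derivation:
Register before byte 1: 0x00
Byte 1: 0xA8
0x00 XOR 0xA8 = 0xA8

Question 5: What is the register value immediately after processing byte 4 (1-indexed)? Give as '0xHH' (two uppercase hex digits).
Answer: 0x99

Derivation:
After byte 1 (0xA8): reg=0x51
After byte 2 (0xC4): reg=0xE2
After byte 3 (0x3E): reg=0x1A
After byte 4 (0x29): reg=0x99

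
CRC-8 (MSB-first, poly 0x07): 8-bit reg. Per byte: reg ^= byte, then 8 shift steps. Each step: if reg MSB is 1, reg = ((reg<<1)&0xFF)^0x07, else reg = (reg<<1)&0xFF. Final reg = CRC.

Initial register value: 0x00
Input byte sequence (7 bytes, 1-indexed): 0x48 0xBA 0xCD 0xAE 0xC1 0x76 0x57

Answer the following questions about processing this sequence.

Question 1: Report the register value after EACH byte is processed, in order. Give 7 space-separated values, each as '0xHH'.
0xFF 0xDC 0x77 0x01 0x4E 0xA8 0xF3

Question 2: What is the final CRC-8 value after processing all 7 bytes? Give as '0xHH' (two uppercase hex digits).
After byte 1 (0x48): reg=0xFF
After byte 2 (0xBA): reg=0xDC
After byte 3 (0xCD): reg=0x77
After byte 4 (0xAE): reg=0x01
After byte 5 (0xC1): reg=0x4E
After byte 6 (0x76): reg=0xA8
After byte 7 (0x57): reg=0xF3

Answer: 0xF3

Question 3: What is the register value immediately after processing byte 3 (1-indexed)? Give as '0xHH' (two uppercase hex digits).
After byte 1 (0x48): reg=0xFF
After byte 2 (0xBA): reg=0xDC
After byte 3 (0xCD): reg=0x77

Answer: 0x77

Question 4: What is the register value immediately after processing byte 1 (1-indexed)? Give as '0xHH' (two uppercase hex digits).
After byte 1 (0x48): reg=0xFF

Answer: 0xFF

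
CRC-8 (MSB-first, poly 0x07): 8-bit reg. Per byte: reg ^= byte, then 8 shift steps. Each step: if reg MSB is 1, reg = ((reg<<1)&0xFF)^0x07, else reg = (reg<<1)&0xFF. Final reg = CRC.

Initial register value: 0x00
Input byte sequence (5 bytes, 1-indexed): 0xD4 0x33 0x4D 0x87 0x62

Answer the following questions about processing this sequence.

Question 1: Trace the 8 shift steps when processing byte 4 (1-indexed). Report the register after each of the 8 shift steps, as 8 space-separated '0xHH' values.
After byte 1 (0xD4): reg=0x22
After byte 2 (0x33): reg=0x77
After byte 3 (0x4D): reg=0xA6
Register before byte 4: 0xA6
After XOR with byte 0x87: 0x21

Answer: 0x42 0x84 0x0F 0x1E 0x3C 0x78 0xF0 0xE7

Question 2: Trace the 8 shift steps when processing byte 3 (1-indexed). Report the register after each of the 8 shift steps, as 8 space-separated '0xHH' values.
Answer: 0x74 0xE8 0xD7 0xA9 0x55 0xAA 0x53 0xA6

Derivation:
After byte 1 (0xD4): reg=0x22
After byte 2 (0x33): reg=0x77
Register before byte 3: 0x77
After XOR with byte 0x4D: 0x3A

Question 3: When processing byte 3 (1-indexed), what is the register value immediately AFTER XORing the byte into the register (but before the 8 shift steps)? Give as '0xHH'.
Register before byte 3: 0x77
Byte 3: 0x4D
0x77 XOR 0x4D = 0x3A

Answer: 0x3A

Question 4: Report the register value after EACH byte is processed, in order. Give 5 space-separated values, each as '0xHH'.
0x22 0x77 0xA6 0xE7 0x92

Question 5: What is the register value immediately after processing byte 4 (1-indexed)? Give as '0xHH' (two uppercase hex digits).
After byte 1 (0xD4): reg=0x22
After byte 2 (0x33): reg=0x77
After byte 3 (0x4D): reg=0xA6
After byte 4 (0x87): reg=0xE7

Answer: 0xE7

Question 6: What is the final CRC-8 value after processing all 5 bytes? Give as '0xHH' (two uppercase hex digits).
After byte 1 (0xD4): reg=0x22
After byte 2 (0x33): reg=0x77
After byte 3 (0x4D): reg=0xA6
After byte 4 (0x87): reg=0xE7
After byte 5 (0x62): reg=0x92

Answer: 0x92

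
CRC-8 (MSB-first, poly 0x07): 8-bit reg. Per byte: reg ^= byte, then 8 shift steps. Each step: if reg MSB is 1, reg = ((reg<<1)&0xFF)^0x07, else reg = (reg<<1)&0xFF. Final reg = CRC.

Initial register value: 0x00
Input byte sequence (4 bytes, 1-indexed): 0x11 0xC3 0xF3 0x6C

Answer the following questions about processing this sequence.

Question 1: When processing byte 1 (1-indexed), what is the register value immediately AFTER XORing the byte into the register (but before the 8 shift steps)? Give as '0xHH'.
Register before byte 1: 0x00
Byte 1: 0x11
0x00 XOR 0x11 = 0x11

Answer: 0x11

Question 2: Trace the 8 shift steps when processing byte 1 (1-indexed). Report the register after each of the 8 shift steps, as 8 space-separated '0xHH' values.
Answer: 0x22 0x44 0x88 0x17 0x2E 0x5C 0xB8 0x77

Derivation:
Register before byte 1: 0x00
After XOR with byte 0x11: 0x11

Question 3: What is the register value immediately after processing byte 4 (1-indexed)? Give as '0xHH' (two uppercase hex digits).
Answer: 0x69

Derivation:
After byte 1 (0x11): reg=0x77
After byte 2 (0xC3): reg=0x05
After byte 3 (0xF3): reg=0xCC
After byte 4 (0x6C): reg=0x69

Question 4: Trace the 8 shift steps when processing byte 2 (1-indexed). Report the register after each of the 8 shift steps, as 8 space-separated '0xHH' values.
After byte 1 (0x11): reg=0x77
Register before byte 2: 0x77
After XOR with byte 0xC3: 0xB4

Answer: 0x6F 0xDE 0xBB 0x71 0xE2 0xC3 0x81 0x05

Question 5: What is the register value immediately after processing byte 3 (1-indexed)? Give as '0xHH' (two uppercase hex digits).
After byte 1 (0x11): reg=0x77
After byte 2 (0xC3): reg=0x05
After byte 3 (0xF3): reg=0xCC

Answer: 0xCC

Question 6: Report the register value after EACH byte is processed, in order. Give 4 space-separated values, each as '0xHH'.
0x77 0x05 0xCC 0x69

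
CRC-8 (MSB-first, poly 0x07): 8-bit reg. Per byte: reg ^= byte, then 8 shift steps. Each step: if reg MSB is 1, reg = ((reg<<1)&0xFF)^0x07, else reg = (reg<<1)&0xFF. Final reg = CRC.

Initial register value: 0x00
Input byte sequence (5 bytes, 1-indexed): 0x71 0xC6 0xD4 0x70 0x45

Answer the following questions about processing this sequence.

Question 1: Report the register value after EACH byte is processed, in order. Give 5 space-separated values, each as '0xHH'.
0x50 0xEB 0xBD 0x6D 0xD8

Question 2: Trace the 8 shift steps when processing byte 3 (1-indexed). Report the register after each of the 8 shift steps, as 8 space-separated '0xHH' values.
Answer: 0x7E 0xFC 0xFF 0xF9 0xF5 0xED 0xDD 0xBD

Derivation:
After byte 1 (0x71): reg=0x50
After byte 2 (0xC6): reg=0xEB
Register before byte 3: 0xEB
After XOR with byte 0xD4: 0x3F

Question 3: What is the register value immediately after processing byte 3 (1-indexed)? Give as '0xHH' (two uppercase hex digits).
Answer: 0xBD

Derivation:
After byte 1 (0x71): reg=0x50
After byte 2 (0xC6): reg=0xEB
After byte 3 (0xD4): reg=0xBD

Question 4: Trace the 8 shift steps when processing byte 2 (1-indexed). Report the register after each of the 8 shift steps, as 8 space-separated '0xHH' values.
Answer: 0x2B 0x56 0xAC 0x5F 0xBE 0x7B 0xF6 0xEB

Derivation:
After byte 1 (0x71): reg=0x50
Register before byte 2: 0x50
After XOR with byte 0xC6: 0x96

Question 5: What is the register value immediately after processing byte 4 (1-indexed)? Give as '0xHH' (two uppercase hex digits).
Answer: 0x6D

Derivation:
After byte 1 (0x71): reg=0x50
After byte 2 (0xC6): reg=0xEB
After byte 3 (0xD4): reg=0xBD
After byte 4 (0x70): reg=0x6D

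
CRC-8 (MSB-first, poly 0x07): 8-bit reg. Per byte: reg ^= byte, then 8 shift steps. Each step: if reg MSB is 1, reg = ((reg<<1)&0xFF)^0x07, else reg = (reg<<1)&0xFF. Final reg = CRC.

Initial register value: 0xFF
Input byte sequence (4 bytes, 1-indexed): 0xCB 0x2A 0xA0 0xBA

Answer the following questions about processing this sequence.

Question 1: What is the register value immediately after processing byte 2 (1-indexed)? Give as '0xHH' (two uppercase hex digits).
After byte 1 (0xCB): reg=0x8C
After byte 2 (0x2A): reg=0x7B

Answer: 0x7B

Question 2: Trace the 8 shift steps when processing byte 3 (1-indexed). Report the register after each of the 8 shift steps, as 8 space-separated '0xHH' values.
After byte 1 (0xCB): reg=0x8C
After byte 2 (0x2A): reg=0x7B
Register before byte 3: 0x7B
After XOR with byte 0xA0: 0xDB

Answer: 0xB1 0x65 0xCA 0x93 0x21 0x42 0x84 0x0F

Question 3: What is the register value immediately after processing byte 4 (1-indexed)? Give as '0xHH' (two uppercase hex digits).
After byte 1 (0xCB): reg=0x8C
After byte 2 (0x2A): reg=0x7B
After byte 3 (0xA0): reg=0x0F
After byte 4 (0xBA): reg=0x02

Answer: 0x02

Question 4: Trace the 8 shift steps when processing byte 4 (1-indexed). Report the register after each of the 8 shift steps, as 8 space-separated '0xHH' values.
Answer: 0x6D 0xDA 0xB3 0x61 0xC2 0x83 0x01 0x02

Derivation:
After byte 1 (0xCB): reg=0x8C
After byte 2 (0x2A): reg=0x7B
After byte 3 (0xA0): reg=0x0F
Register before byte 4: 0x0F
After XOR with byte 0xBA: 0xB5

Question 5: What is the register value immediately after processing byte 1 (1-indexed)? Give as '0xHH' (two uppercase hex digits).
Answer: 0x8C

Derivation:
After byte 1 (0xCB): reg=0x8C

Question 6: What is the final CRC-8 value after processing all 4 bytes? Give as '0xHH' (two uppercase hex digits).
Answer: 0x02

Derivation:
After byte 1 (0xCB): reg=0x8C
After byte 2 (0x2A): reg=0x7B
After byte 3 (0xA0): reg=0x0F
After byte 4 (0xBA): reg=0x02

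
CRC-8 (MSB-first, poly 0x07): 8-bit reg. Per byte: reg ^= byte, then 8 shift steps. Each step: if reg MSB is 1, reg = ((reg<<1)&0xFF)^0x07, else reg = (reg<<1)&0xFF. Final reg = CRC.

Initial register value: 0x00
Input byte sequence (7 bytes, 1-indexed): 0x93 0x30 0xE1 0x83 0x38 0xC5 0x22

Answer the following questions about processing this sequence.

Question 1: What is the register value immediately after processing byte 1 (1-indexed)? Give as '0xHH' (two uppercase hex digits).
After byte 1 (0x93): reg=0xF0

Answer: 0xF0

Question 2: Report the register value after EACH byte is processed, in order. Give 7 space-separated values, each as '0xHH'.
0xF0 0x4E 0x44 0x5B 0x2E 0x9F 0x3A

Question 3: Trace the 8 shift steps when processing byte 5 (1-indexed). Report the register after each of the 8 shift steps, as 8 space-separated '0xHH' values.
After byte 1 (0x93): reg=0xF0
After byte 2 (0x30): reg=0x4E
After byte 3 (0xE1): reg=0x44
After byte 4 (0x83): reg=0x5B
Register before byte 5: 0x5B
After XOR with byte 0x38: 0x63

Answer: 0xC6 0x8B 0x11 0x22 0x44 0x88 0x17 0x2E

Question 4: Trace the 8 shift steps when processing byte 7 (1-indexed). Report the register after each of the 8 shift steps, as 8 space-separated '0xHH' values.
After byte 1 (0x93): reg=0xF0
After byte 2 (0x30): reg=0x4E
After byte 3 (0xE1): reg=0x44
After byte 4 (0x83): reg=0x5B
After byte 5 (0x38): reg=0x2E
After byte 6 (0xC5): reg=0x9F
Register before byte 7: 0x9F
After XOR with byte 0x22: 0xBD

Answer: 0x7D 0xFA 0xF3 0xE1 0xC5 0x8D 0x1D 0x3A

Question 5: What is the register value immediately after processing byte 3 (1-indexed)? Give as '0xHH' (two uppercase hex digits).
Answer: 0x44

Derivation:
After byte 1 (0x93): reg=0xF0
After byte 2 (0x30): reg=0x4E
After byte 3 (0xE1): reg=0x44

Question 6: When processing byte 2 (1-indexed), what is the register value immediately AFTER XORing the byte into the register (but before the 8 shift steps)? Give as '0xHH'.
Register before byte 2: 0xF0
Byte 2: 0x30
0xF0 XOR 0x30 = 0xC0

Answer: 0xC0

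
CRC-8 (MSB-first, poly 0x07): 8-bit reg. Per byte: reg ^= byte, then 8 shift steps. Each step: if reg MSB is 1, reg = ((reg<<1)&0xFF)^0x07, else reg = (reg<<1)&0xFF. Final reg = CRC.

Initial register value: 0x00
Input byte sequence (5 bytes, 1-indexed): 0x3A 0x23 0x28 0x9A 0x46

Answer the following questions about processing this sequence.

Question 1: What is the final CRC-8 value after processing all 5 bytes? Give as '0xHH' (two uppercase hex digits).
After byte 1 (0x3A): reg=0xA6
After byte 2 (0x23): reg=0x92
After byte 3 (0x28): reg=0x2F
After byte 4 (0x9A): reg=0x02
After byte 5 (0x46): reg=0xDB

Answer: 0xDB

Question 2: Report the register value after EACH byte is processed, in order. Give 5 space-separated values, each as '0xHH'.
0xA6 0x92 0x2F 0x02 0xDB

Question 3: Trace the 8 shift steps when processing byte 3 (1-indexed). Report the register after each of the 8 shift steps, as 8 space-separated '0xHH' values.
Answer: 0x73 0xE6 0xCB 0x91 0x25 0x4A 0x94 0x2F

Derivation:
After byte 1 (0x3A): reg=0xA6
After byte 2 (0x23): reg=0x92
Register before byte 3: 0x92
After XOR with byte 0x28: 0xBA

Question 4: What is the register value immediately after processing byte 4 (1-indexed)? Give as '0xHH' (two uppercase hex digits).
After byte 1 (0x3A): reg=0xA6
After byte 2 (0x23): reg=0x92
After byte 3 (0x28): reg=0x2F
After byte 4 (0x9A): reg=0x02

Answer: 0x02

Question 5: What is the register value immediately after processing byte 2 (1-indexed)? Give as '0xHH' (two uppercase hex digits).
After byte 1 (0x3A): reg=0xA6
After byte 2 (0x23): reg=0x92

Answer: 0x92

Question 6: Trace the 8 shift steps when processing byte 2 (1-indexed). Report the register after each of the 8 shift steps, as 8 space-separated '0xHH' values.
After byte 1 (0x3A): reg=0xA6
Register before byte 2: 0xA6
After XOR with byte 0x23: 0x85

Answer: 0x0D 0x1A 0x34 0x68 0xD0 0xA7 0x49 0x92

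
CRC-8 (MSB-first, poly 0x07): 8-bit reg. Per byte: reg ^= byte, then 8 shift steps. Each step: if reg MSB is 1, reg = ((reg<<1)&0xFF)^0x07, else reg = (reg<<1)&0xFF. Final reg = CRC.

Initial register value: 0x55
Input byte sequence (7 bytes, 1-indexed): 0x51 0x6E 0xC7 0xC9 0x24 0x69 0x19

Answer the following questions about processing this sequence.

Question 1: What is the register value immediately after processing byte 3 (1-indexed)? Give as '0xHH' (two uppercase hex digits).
Answer: 0xD3

Derivation:
After byte 1 (0x51): reg=0x1C
After byte 2 (0x6E): reg=0x59
After byte 3 (0xC7): reg=0xD3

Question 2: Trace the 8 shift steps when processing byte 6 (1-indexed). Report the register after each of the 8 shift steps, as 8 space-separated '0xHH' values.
After byte 1 (0x51): reg=0x1C
After byte 2 (0x6E): reg=0x59
After byte 3 (0xC7): reg=0xD3
After byte 4 (0xC9): reg=0x46
After byte 5 (0x24): reg=0x29
Register before byte 6: 0x29
After XOR with byte 0x69: 0x40

Answer: 0x80 0x07 0x0E 0x1C 0x38 0x70 0xE0 0xC7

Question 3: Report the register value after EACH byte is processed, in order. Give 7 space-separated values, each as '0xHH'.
0x1C 0x59 0xD3 0x46 0x29 0xC7 0x14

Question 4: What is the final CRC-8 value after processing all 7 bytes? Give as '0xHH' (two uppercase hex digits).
After byte 1 (0x51): reg=0x1C
After byte 2 (0x6E): reg=0x59
After byte 3 (0xC7): reg=0xD3
After byte 4 (0xC9): reg=0x46
After byte 5 (0x24): reg=0x29
After byte 6 (0x69): reg=0xC7
After byte 7 (0x19): reg=0x14

Answer: 0x14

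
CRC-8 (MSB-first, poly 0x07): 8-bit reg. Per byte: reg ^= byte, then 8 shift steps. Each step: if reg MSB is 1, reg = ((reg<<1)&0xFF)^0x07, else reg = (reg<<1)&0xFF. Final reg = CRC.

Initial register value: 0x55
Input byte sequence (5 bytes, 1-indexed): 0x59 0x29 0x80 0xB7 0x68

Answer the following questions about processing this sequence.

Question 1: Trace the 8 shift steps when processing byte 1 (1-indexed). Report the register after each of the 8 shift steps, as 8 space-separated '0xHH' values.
Register before byte 1: 0x55
After XOR with byte 0x59: 0x0C

Answer: 0x18 0x30 0x60 0xC0 0x87 0x09 0x12 0x24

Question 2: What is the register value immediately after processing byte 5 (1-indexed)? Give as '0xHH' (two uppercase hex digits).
After byte 1 (0x59): reg=0x24
After byte 2 (0x29): reg=0x23
After byte 3 (0x80): reg=0x60
After byte 4 (0xB7): reg=0x2B
After byte 5 (0x68): reg=0xCE

Answer: 0xCE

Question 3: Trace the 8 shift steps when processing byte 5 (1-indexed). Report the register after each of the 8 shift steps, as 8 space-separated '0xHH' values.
Answer: 0x86 0x0B 0x16 0x2C 0x58 0xB0 0x67 0xCE

Derivation:
After byte 1 (0x59): reg=0x24
After byte 2 (0x29): reg=0x23
After byte 3 (0x80): reg=0x60
After byte 4 (0xB7): reg=0x2B
Register before byte 5: 0x2B
After XOR with byte 0x68: 0x43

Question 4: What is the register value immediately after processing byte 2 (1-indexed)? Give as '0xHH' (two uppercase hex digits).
Answer: 0x23

Derivation:
After byte 1 (0x59): reg=0x24
After byte 2 (0x29): reg=0x23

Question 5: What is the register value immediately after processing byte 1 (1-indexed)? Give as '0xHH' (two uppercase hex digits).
After byte 1 (0x59): reg=0x24

Answer: 0x24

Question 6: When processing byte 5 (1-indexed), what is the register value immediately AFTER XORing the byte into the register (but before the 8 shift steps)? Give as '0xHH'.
Answer: 0x43

Derivation:
Register before byte 5: 0x2B
Byte 5: 0x68
0x2B XOR 0x68 = 0x43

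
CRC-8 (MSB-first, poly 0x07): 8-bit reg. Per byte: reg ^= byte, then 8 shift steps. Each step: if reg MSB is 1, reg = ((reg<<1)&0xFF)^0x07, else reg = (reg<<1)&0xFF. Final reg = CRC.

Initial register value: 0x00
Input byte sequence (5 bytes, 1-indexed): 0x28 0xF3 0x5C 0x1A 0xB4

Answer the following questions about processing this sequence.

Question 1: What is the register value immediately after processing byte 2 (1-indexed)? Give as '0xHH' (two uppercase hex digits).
Answer: 0xD1

Derivation:
After byte 1 (0x28): reg=0xD8
After byte 2 (0xF3): reg=0xD1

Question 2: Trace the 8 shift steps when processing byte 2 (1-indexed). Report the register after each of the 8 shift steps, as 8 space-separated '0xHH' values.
After byte 1 (0x28): reg=0xD8
Register before byte 2: 0xD8
After XOR with byte 0xF3: 0x2B

Answer: 0x56 0xAC 0x5F 0xBE 0x7B 0xF6 0xEB 0xD1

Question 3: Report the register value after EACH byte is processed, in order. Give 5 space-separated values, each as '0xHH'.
0xD8 0xD1 0xAA 0x19 0x4A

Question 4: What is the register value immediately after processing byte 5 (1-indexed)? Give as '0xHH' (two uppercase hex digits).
Answer: 0x4A

Derivation:
After byte 1 (0x28): reg=0xD8
After byte 2 (0xF3): reg=0xD1
After byte 3 (0x5C): reg=0xAA
After byte 4 (0x1A): reg=0x19
After byte 5 (0xB4): reg=0x4A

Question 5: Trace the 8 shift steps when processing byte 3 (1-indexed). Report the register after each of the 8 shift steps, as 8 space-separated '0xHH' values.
After byte 1 (0x28): reg=0xD8
After byte 2 (0xF3): reg=0xD1
Register before byte 3: 0xD1
After XOR with byte 0x5C: 0x8D

Answer: 0x1D 0x3A 0x74 0xE8 0xD7 0xA9 0x55 0xAA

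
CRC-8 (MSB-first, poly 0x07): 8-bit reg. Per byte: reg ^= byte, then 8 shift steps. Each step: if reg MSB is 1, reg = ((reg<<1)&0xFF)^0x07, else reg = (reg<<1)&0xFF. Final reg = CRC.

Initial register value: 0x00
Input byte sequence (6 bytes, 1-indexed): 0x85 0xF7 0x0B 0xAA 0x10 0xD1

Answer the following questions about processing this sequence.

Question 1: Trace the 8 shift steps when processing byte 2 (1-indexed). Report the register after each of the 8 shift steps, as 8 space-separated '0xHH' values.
After byte 1 (0x85): reg=0x92
Register before byte 2: 0x92
After XOR with byte 0xF7: 0x65

Answer: 0xCA 0x93 0x21 0x42 0x84 0x0F 0x1E 0x3C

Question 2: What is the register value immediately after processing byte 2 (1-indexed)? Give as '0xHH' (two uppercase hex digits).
Answer: 0x3C

Derivation:
After byte 1 (0x85): reg=0x92
After byte 2 (0xF7): reg=0x3C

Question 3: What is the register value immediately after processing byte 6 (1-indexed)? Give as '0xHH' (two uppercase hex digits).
Answer: 0x6A

Derivation:
After byte 1 (0x85): reg=0x92
After byte 2 (0xF7): reg=0x3C
After byte 3 (0x0B): reg=0x85
After byte 4 (0xAA): reg=0xCD
After byte 5 (0x10): reg=0x1D
After byte 6 (0xD1): reg=0x6A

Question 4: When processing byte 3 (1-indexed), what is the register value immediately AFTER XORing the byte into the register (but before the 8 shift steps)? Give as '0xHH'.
Register before byte 3: 0x3C
Byte 3: 0x0B
0x3C XOR 0x0B = 0x37

Answer: 0x37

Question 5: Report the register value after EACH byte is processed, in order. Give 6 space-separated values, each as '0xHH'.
0x92 0x3C 0x85 0xCD 0x1D 0x6A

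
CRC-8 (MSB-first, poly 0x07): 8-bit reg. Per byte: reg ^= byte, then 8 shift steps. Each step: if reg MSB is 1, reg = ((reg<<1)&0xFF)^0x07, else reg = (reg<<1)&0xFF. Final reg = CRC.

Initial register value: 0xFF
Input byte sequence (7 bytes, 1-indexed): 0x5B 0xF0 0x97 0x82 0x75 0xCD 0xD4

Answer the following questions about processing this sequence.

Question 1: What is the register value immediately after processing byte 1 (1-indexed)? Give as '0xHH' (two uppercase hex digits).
After byte 1 (0x5B): reg=0x75

Answer: 0x75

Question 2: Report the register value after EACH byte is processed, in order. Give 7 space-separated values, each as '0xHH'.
0x75 0x92 0x1B 0xC6 0x10 0x1D 0x71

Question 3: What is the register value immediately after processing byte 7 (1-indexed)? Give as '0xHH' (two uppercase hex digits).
After byte 1 (0x5B): reg=0x75
After byte 2 (0xF0): reg=0x92
After byte 3 (0x97): reg=0x1B
After byte 4 (0x82): reg=0xC6
After byte 5 (0x75): reg=0x10
After byte 6 (0xCD): reg=0x1D
After byte 7 (0xD4): reg=0x71

Answer: 0x71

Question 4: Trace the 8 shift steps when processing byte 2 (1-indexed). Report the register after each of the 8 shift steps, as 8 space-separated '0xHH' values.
After byte 1 (0x5B): reg=0x75
Register before byte 2: 0x75
After XOR with byte 0xF0: 0x85

Answer: 0x0D 0x1A 0x34 0x68 0xD0 0xA7 0x49 0x92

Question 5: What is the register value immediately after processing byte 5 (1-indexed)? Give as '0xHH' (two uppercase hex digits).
Answer: 0x10

Derivation:
After byte 1 (0x5B): reg=0x75
After byte 2 (0xF0): reg=0x92
After byte 3 (0x97): reg=0x1B
After byte 4 (0x82): reg=0xC6
After byte 5 (0x75): reg=0x10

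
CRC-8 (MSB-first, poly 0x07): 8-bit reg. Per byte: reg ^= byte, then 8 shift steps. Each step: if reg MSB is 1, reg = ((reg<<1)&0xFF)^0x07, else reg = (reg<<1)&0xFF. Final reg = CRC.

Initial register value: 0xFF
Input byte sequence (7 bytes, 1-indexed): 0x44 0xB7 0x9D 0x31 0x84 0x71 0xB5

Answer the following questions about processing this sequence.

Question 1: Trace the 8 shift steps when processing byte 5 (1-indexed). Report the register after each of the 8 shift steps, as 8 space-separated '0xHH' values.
After byte 1 (0x44): reg=0x28
After byte 2 (0xB7): reg=0xD4
After byte 3 (0x9D): reg=0xF8
After byte 4 (0x31): reg=0x71
Register before byte 5: 0x71
After XOR with byte 0x84: 0xF5

Answer: 0xED 0xDD 0xBD 0x7D 0xFA 0xF3 0xE1 0xC5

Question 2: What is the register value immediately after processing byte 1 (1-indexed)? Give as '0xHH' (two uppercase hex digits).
Answer: 0x28

Derivation:
After byte 1 (0x44): reg=0x28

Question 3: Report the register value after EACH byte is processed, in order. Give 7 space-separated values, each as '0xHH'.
0x28 0xD4 0xF8 0x71 0xC5 0x05 0x19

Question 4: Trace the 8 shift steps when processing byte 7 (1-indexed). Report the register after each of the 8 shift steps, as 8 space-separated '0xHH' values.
Answer: 0x67 0xCE 0x9B 0x31 0x62 0xC4 0x8F 0x19

Derivation:
After byte 1 (0x44): reg=0x28
After byte 2 (0xB7): reg=0xD4
After byte 3 (0x9D): reg=0xF8
After byte 4 (0x31): reg=0x71
After byte 5 (0x84): reg=0xC5
After byte 6 (0x71): reg=0x05
Register before byte 7: 0x05
After XOR with byte 0xB5: 0xB0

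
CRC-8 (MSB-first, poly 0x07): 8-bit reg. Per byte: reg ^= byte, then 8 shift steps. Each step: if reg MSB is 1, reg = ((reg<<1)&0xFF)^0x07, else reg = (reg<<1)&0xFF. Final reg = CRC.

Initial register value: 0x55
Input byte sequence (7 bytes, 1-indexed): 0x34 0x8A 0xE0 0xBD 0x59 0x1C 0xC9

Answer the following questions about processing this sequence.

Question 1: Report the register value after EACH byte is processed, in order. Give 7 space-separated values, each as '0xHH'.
0x20 0x5F 0x34 0xB6 0x83 0xD4 0x53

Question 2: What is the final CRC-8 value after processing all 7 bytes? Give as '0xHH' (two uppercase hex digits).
Answer: 0x53

Derivation:
After byte 1 (0x34): reg=0x20
After byte 2 (0x8A): reg=0x5F
After byte 3 (0xE0): reg=0x34
After byte 4 (0xBD): reg=0xB6
After byte 5 (0x59): reg=0x83
After byte 6 (0x1C): reg=0xD4
After byte 7 (0xC9): reg=0x53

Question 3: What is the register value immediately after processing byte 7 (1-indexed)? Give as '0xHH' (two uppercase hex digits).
After byte 1 (0x34): reg=0x20
After byte 2 (0x8A): reg=0x5F
After byte 3 (0xE0): reg=0x34
After byte 4 (0xBD): reg=0xB6
After byte 5 (0x59): reg=0x83
After byte 6 (0x1C): reg=0xD4
After byte 7 (0xC9): reg=0x53

Answer: 0x53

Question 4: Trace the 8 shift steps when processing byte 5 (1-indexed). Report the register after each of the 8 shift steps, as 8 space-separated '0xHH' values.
After byte 1 (0x34): reg=0x20
After byte 2 (0x8A): reg=0x5F
After byte 3 (0xE0): reg=0x34
After byte 4 (0xBD): reg=0xB6
Register before byte 5: 0xB6
After XOR with byte 0x59: 0xEF

Answer: 0xD9 0xB5 0x6D 0xDA 0xB3 0x61 0xC2 0x83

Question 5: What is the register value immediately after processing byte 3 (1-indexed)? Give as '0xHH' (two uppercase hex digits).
After byte 1 (0x34): reg=0x20
After byte 2 (0x8A): reg=0x5F
After byte 3 (0xE0): reg=0x34

Answer: 0x34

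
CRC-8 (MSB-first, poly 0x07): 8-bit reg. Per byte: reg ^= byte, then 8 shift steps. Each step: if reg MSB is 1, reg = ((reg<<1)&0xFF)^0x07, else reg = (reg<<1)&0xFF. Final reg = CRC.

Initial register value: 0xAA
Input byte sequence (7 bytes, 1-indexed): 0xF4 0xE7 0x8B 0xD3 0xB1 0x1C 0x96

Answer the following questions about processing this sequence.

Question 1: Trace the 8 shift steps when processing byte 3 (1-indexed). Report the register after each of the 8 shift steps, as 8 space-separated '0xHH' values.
Answer: 0xD3 0xA1 0x45 0x8A 0x13 0x26 0x4C 0x98

Derivation:
After byte 1 (0xF4): reg=0x9D
After byte 2 (0xE7): reg=0x61
Register before byte 3: 0x61
After XOR with byte 0x8B: 0xEA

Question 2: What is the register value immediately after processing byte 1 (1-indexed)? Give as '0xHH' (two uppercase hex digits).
Answer: 0x9D

Derivation:
After byte 1 (0xF4): reg=0x9D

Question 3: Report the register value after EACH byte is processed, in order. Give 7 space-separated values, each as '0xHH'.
0x9D 0x61 0x98 0xF6 0xD2 0x64 0xD0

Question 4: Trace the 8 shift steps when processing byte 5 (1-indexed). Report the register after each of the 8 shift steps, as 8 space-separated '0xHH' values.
Answer: 0x8E 0x1B 0x36 0x6C 0xD8 0xB7 0x69 0xD2

Derivation:
After byte 1 (0xF4): reg=0x9D
After byte 2 (0xE7): reg=0x61
After byte 3 (0x8B): reg=0x98
After byte 4 (0xD3): reg=0xF6
Register before byte 5: 0xF6
After XOR with byte 0xB1: 0x47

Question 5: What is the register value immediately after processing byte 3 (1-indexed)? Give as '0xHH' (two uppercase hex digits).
Answer: 0x98

Derivation:
After byte 1 (0xF4): reg=0x9D
After byte 2 (0xE7): reg=0x61
After byte 3 (0x8B): reg=0x98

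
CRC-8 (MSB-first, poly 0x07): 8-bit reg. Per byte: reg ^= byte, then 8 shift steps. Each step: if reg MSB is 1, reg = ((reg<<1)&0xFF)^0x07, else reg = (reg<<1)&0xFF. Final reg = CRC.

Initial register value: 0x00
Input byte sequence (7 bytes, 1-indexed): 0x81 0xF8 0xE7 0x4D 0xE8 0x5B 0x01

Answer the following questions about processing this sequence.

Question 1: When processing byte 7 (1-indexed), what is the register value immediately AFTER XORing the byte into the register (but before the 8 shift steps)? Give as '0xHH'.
Register before byte 7: 0xA9
Byte 7: 0x01
0xA9 XOR 0x01 = 0xA8

Answer: 0xA8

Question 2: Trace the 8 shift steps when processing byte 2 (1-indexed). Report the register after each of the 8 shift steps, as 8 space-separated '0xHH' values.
Answer: 0xEC 0xDF 0xB9 0x75 0xEA 0xD3 0xA1 0x45

Derivation:
After byte 1 (0x81): reg=0x8E
Register before byte 2: 0x8E
After XOR with byte 0xF8: 0x76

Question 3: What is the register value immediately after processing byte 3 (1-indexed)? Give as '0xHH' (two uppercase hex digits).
After byte 1 (0x81): reg=0x8E
After byte 2 (0xF8): reg=0x45
After byte 3 (0xE7): reg=0x67

Answer: 0x67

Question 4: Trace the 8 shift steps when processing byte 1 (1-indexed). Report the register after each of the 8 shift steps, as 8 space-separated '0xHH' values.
Register before byte 1: 0x00
After XOR with byte 0x81: 0x81

Answer: 0x05 0x0A 0x14 0x28 0x50 0xA0 0x47 0x8E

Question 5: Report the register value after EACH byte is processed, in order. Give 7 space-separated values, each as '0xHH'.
0x8E 0x45 0x67 0xD6 0xBA 0xA9 0x51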